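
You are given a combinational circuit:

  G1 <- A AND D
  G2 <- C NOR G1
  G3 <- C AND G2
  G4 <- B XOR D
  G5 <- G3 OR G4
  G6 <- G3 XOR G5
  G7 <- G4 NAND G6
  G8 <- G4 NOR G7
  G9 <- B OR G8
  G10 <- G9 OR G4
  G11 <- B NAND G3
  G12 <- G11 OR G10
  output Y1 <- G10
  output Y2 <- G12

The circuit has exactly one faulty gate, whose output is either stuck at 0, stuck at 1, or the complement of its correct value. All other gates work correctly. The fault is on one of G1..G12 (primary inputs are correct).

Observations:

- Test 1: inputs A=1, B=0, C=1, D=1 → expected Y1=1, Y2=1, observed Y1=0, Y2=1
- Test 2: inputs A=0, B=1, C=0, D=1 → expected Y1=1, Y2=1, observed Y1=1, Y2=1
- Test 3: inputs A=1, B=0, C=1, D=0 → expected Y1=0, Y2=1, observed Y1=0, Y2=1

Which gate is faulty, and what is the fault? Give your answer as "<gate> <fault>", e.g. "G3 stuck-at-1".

G4 stuck-at-0

Fault-free values for test 1 (A=1, B=0, C=1, D=1): G1=1, G2=0, G3=0, G4=1, G5=1, G6=1, G7=0, G8=0, G9=0, G10=1, G11=1, G12=1, giving Y1=1, Y2=1. Observed Y1=0, Y2=1.
Test 1: faults giving observed Y1=0, Y2=1 are {G4 stuck-at-0, G4 inverted output, G10 stuck-at-0, G10 inverted output}.
Test 2 (A=0, B=1, C=0, D=1): fault-free G1=0, G2=1, G3=0, G4=0, G5=0, G6=0, G7=1, G8=0, G9=1, G10=1, G11=1, G12=1 → Y1=1, Y2=1; observed Y1=1, Y2=1. Eliminates G10 stuck-at-0, G10 inverted output.
Test 3 (A=1, B=0, C=1, D=0): fault-free G1=0, G2=0, G3=0, G4=0, G5=0, G6=0, G7=1, G8=0, G9=0, G10=0, G11=1, G12=1 → Y1=0, Y2=1; observed Y1=0, Y2=1. Eliminates G4 inverted output.
Only G4 stuck-at-0 is consistent with every test.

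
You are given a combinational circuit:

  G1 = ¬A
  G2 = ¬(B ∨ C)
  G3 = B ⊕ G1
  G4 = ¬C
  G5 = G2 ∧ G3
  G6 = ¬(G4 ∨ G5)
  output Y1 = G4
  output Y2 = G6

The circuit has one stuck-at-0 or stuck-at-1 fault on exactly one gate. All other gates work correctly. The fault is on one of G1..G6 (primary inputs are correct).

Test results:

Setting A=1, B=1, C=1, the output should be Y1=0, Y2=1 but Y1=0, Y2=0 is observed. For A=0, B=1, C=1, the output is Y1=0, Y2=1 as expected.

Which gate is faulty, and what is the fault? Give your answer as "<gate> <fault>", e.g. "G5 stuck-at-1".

G2 stuck-at-1

Fault-free values for test 1 (A=1, B=1, C=1): G1=0, G2=0, G3=1, G4=0, G5=0, G6=1, giving Y1=0, Y2=1. Observed Y1=0, Y2=0.
Test 1: faults giving observed Y1=0, Y2=0 are {G2 stuck-at-1, G5 stuck-at-1, G6 stuck-at-0}.
Test 2 (A=0, B=1, C=1): fault-free G1=1, G2=0, G3=0, G4=0, G5=0, G6=1 → Y1=0, Y2=1; observed Y1=0, Y2=1. Eliminates G5 stuck-at-1, G6 stuck-at-0.
Only G2 stuck-at-1 is consistent with every test.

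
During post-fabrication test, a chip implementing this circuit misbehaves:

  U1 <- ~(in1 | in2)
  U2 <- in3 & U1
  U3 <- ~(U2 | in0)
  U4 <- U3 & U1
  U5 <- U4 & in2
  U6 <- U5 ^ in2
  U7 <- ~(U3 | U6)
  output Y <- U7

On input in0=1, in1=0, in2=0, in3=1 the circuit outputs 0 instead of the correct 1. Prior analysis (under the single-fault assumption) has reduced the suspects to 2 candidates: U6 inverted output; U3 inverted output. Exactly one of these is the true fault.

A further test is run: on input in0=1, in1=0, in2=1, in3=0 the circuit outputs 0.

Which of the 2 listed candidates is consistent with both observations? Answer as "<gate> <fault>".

Evaluate each candidate on input in0=1, in1=0, in2=1, in3=0:
  U6 inverted output: U1=0, U2=0, U3=0, U4=0, U5=0, U6=0 [inverted output], U7=1 → 1 — eliminated
  U3 inverted output: U1=0, U2=0, U3=1 [inverted output], U4=0, U5=0, U6=1, U7=0 → 0 — matches
Only U3 inverted output reproduces the observed 0.

U3 inverted output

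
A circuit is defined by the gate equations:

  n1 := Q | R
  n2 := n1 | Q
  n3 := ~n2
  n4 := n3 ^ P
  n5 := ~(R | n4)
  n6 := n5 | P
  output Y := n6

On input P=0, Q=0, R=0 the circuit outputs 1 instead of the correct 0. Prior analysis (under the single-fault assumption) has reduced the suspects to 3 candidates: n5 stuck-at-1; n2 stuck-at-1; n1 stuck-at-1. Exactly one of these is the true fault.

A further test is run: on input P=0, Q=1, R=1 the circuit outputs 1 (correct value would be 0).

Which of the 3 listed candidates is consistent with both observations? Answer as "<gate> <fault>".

n5 stuck-at-1

Evaluate each candidate on input P=0, Q=1, R=1:
  n5 stuck-at-1: n1=1, n2=1, n3=0, n4=0, n5=1 [stuck-at-1], n6=1 → 1 — matches
  n2 stuck-at-1: n1=1, n2=1 [stuck-at-1], n3=0, n4=0, n5=0, n6=0 → 0 — eliminated
  n1 stuck-at-1: n1=1 [stuck-at-1], n2=1, n3=0, n4=0, n5=0, n6=0 → 0 — eliminated
Only n5 stuck-at-1 reproduces the observed 1.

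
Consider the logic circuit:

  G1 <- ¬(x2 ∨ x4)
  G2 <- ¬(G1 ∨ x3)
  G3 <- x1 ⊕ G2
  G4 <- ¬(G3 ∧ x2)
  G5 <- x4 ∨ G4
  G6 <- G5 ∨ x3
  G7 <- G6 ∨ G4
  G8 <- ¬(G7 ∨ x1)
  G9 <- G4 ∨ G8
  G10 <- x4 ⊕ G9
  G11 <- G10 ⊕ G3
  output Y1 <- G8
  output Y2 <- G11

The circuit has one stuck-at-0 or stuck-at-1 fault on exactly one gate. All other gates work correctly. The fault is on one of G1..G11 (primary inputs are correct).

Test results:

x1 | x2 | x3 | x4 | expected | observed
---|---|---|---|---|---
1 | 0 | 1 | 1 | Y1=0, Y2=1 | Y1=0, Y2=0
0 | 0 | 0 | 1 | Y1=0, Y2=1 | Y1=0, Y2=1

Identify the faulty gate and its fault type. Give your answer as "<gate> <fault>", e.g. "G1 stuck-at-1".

Fault-free values for test 1 (x1=1, x2=0, x3=1, x4=1): G1=0, G2=0, G3=1, G4=1, G5=1, G6=1, G7=1, G8=0, G9=1, G10=0, G11=1, giving Y1=0, Y2=1. Observed Y1=0, Y2=0.
Test 1: faults giving observed Y1=0, Y2=0 are {G2 stuck-at-1, G3 stuck-at-0, G4 stuck-at-0, G9 stuck-at-0, G10 stuck-at-1, G11 stuck-at-0}.
Test 2 (x1=0, x2=0, x3=0, x4=1): fault-free G1=0, G2=1, G3=1, G4=1, G5=1, G6=1, G7=1, G8=0, G9=1, G10=0, G11=1 → Y1=0, Y2=1; observed Y1=0, Y2=1. Eliminates G3 stuck-at-0, G4 stuck-at-0, G9 stuck-at-0, G10 stuck-at-1, G11 stuck-at-0.
Only G2 stuck-at-1 is consistent with every test.

G2 stuck-at-1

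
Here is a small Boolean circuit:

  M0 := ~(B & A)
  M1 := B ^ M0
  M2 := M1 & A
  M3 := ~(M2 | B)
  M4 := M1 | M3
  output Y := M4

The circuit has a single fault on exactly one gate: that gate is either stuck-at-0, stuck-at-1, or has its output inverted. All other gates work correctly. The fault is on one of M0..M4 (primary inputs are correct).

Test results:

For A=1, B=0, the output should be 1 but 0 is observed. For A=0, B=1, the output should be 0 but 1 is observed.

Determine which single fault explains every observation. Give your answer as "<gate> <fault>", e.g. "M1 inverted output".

M4 inverted output

Fault-free values for test 1 (A=1, B=0): M0=1, M1=1, M2=1, M3=0, M4=1, giving Y=1. Observed 0.
Test 1: faults giving observed 0 are {M4 stuck-at-0, M4 inverted output}.
Test 2 (A=0, B=1): fault-free M0=1, M1=0, M2=0, M3=0, M4=0 → 0; observed 1. Eliminates M4 stuck-at-0.
Only M4 inverted output is consistent with every test.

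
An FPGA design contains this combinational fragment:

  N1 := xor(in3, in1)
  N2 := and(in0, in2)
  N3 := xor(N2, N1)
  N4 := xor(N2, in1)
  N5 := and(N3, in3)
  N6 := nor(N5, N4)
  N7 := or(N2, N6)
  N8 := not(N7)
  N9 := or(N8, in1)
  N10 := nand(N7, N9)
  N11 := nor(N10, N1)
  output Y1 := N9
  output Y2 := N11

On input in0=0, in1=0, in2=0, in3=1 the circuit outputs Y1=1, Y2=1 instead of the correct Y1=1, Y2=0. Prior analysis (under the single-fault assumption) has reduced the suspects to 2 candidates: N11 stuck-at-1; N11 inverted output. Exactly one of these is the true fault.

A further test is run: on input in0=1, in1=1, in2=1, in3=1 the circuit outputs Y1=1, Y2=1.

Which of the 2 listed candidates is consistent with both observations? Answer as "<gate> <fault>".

N11 stuck-at-1

Evaluate each candidate on input in0=1, in1=1, in2=1, in3=1:
  N11 stuck-at-1: N1=0, N2=1, N3=1, N4=0, N5=1, N6=0, N7=1, N8=0, N9=1, N10=0, N11=1 [stuck-at-1] → Y1=1, Y2=1 — matches
  N11 inverted output: N1=0, N2=1, N3=1, N4=0, N5=1, N6=0, N7=1, N8=0, N9=1, N10=0, N11=0 [inverted output] → Y1=1, Y2=0 — eliminated
Only N11 stuck-at-1 reproduces the observed Y1=1, Y2=1.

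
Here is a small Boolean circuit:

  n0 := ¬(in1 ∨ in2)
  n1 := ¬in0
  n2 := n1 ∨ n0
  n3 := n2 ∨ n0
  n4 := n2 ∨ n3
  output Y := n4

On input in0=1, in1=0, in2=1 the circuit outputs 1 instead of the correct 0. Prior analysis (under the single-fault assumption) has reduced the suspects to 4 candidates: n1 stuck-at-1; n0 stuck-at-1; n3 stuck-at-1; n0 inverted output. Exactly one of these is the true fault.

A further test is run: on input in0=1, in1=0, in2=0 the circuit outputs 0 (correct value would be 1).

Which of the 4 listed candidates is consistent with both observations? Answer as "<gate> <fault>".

Evaluate each candidate on input in0=1, in1=0, in2=0:
  n1 stuck-at-1: n0=1, n1=1 [stuck-at-1], n2=1, n3=1, n4=1 → 1 — eliminated
  n0 stuck-at-1: n0=1 [stuck-at-1], n1=0, n2=1, n3=1, n4=1 → 1 — eliminated
  n3 stuck-at-1: n0=1, n1=0, n2=1, n3=1 [stuck-at-1], n4=1 → 1 — eliminated
  n0 inverted output: n0=0 [inverted output], n1=0, n2=0, n3=0, n4=0 → 0 — matches
Only n0 inverted output reproduces the observed 0.

n0 inverted output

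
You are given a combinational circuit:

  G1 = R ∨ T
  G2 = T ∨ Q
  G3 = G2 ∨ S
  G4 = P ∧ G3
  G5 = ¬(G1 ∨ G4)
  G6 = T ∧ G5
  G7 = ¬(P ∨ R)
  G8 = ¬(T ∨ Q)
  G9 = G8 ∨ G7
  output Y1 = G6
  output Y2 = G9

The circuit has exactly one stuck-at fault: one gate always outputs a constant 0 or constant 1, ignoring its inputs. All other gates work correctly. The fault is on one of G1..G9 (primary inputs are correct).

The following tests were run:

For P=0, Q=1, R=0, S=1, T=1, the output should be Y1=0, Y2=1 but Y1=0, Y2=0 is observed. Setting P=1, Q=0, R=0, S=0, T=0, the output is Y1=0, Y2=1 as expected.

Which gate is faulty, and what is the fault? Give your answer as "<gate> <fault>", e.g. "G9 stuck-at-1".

G7 stuck-at-0

Fault-free values for test 1 (P=0, Q=1, R=0, S=1, T=1): G1=1, G2=1, G3=1, G4=0, G5=0, G6=0, G7=1, G8=0, G9=1, giving Y1=0, Y2=1. Observed Y1=0, Y2=0.
Test 1: faults giving observed Y1=0, Y2=0 are {G7 stuck-at-0, G9 stuck-at-0}.
Test 2 (P=1, Q=0, R=0, S=0, T=0): fault-free G1=0, G2=0, G3=0, G4=0, G5=1, G6=0, G7=0, G8=1, G9=1 → Y1=0, Y2=1; observed Y1=0, Y2=1. Eliminates G9 stuck-at-0.
Only G7 stuck-at-0 is consistent with every test.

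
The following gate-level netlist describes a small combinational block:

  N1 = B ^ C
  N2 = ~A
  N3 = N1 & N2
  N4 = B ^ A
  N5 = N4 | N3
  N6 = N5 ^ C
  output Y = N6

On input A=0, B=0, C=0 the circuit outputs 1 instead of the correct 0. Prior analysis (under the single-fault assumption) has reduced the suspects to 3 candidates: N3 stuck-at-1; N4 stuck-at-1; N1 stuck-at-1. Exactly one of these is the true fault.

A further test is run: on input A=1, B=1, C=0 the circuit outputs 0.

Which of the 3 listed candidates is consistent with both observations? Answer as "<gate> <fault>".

N1 stuck-at-1

Evaluate each candidate on input A=1, B=1, C=0:
  N3 stuck-at-1: N1=1, N2=0, N3=1 [stuck-at-1], N4=0, N5=1, N6=1 → 1 — eliminated
  N4 stuck-at-1: N1=1, N2=0, N3=0, N4=1 [stuck-at-1], N5=1, N6=1 → 1 — eliminated
  N1 stuck-at-1: N1=1 [stuck-at-1], N2=0, N3=0, N4=0, N5=0, N6=0 → 0 — matches
Only N1 stuck-at-1 reproduces the observed 0.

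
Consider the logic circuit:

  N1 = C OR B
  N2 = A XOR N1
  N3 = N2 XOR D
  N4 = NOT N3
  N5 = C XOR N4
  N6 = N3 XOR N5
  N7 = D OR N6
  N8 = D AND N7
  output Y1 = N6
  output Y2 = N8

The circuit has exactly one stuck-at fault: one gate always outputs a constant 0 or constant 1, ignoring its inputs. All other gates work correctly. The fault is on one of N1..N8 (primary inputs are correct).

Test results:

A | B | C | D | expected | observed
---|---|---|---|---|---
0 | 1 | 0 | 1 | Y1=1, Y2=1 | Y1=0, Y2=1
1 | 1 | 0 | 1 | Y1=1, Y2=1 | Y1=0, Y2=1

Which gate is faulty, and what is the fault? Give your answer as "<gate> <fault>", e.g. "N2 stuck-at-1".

N6 stuck-at-0

Fault-free values for test 1 (A=0, B=1, C=0, D=1): N1=1, N2=1, N3=0, N4=1, N5=1, N6=1, N7=1, N8=1, giving Y1=1, Y2=1. Observed Y1=0, Y2=1.
Test 1: faults giving observed Y1=0, Y2=1 are {N4 stuck-at-0, N5 stuck-at-0, N6 stuck-at-0}.
Test 2 (A=1, B=1, C=0, D=1): fault-free N1=1, N2=0, N3=1, N4=0, N5=0, N6=1, N7=1, N8=1 → Y1=1, Y2=1; observed Y1=0, Y2=1. Eliminates N4 stuck-at-0, N5 stuck-at-0.
Only N6 stuck-at-0 is consistent with every test.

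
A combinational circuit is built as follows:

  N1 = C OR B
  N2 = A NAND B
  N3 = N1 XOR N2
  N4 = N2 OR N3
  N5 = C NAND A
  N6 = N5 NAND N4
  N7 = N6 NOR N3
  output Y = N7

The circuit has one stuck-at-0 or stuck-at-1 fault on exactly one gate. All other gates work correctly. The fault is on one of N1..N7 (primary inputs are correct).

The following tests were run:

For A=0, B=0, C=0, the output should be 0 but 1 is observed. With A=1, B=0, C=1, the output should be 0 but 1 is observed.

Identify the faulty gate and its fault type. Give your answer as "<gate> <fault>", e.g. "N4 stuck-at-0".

N7 stuck-at-1

Fault-free values for test 1 (A=0, B=0, C=0): N1=0, N2=1, N3=1, N4=1, N5=1, N6=0, N7=0, giving Y=0. Observed 1.
Test 1: faults giving observed 1 are {N1 stuck-at-1, N3 stuck-at-0, N7 stuck-at-1}.
Test 2 (A=1, B=0, C=1): fault-free N1=1, N2=1, N3=0, N4=1, N5=0, N6=1, N7=0 → 0; observed 1. Eliminates N1 stuck-at-1, N3 stuck-at-0.
Only N7 stuck-at-1 is consistent with every test.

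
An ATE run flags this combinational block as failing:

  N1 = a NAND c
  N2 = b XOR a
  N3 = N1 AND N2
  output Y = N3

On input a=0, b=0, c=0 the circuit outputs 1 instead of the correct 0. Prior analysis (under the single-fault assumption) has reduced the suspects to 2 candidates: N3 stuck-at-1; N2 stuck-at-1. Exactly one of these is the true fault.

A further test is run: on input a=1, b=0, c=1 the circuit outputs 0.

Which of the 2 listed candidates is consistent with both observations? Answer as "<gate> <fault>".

Evaluate each candidate on input a=1, b=0, c=1:
  N3 stuck-at-1: N1=0, N2=1, N3=1 [stuck-at-1] → 1 — eliminated
  N2 stuck-at-1: N1=0, N2=1 [stuck-at-1], N3=0 → 0 — matches
Only N2 stuck-at-1 reproduces the observed 0.

N2 stuck-at-1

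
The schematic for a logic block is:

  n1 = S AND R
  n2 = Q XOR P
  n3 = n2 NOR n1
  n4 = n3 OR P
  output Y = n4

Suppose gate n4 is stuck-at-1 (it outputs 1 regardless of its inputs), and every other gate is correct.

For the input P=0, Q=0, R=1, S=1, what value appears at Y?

Propagate with n4 forced: n1=1, n2=0, n3=0, n4=1 [stuck-at-1].
So Y = 1. (Without the fault it would be 0.)

1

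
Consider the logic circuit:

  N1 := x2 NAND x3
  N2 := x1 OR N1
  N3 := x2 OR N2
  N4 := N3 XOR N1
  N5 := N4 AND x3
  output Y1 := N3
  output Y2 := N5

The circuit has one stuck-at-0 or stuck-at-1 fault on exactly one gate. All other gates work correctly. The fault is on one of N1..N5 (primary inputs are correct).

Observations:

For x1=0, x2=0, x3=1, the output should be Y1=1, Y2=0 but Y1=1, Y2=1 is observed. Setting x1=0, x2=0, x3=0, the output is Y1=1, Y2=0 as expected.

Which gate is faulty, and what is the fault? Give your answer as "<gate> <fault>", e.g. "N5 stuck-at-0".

N4 stuck-at-1

Fault-free values for test 1 (x1=0, x2=0, x3=1): N1=1, N2=1, N3=1, N4=0, N5=0, giving Y1=1, Y2=0. Observed Y1=1, Y2=1.
Test 1: faults giving observed Y1=1, Y2=1 are {N4 stuck-at-1, N5 stuck-at-1}.
Test 2 (x1=0, x2=0, x3=0): fault-free N1=1, N2=1, N3=1, N4=0, N5=0 → Y1=1, Y2=0; observed Y1=1, Y2=0. Eliminates N5 stuck-at-1.
Only N4 stuck-at-1 is consistent with every test.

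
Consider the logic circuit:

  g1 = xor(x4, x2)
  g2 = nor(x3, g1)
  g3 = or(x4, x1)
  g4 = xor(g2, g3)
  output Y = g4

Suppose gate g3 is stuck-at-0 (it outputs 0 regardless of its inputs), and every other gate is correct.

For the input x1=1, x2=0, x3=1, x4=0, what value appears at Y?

Propagate with g3 forced: g1=0, g2=0, g3=0 [stuck-at-0], g4=0.
So Y = 0. (Without the fault it would be 1.)

0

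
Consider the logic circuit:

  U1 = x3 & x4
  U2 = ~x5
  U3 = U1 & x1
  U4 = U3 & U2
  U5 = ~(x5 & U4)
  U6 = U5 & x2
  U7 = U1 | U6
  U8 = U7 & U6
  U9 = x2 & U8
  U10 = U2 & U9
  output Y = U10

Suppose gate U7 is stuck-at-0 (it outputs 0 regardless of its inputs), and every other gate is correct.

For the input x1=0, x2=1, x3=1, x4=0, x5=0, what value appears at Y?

Propagate with U7 forced: U1=0, U2=1, U3=0, U4=0, U5=1, U6=1, U7=0 [stuck-at-0], U8=0, U9=0, U10=0.
So Y = 0. (Without the fault it would be 1.)

0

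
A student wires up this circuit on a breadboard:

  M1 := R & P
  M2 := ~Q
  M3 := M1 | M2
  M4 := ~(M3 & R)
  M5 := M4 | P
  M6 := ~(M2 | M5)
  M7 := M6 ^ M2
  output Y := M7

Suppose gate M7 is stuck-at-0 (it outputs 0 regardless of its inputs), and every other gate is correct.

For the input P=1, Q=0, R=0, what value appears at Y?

Propagate with M7 forced: M1=0, M2=1, M3=1, M4=1, M5=1, M6=0, M7=0 [stuck-at-0].
So Y = 0. (Without the fault it would be 1.)

0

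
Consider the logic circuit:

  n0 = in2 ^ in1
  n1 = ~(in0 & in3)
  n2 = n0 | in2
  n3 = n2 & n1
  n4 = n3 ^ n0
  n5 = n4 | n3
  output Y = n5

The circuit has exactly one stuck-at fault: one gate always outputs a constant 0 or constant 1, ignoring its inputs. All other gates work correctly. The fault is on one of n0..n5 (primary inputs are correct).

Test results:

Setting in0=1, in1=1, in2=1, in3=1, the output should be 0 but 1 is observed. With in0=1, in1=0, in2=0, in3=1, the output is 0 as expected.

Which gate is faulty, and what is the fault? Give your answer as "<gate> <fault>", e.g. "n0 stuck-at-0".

Fault-free values for test 1 (in0=1, in1=1, in2=1, in3=1): n0=0, n1=0, n2=1, n3=0, n4=0, n5=0, giving Y=0. Observed 1.
Test 1: faults giving observed 1 are {n0 stuck-at-1, n1 stuck-at-1, n3 stuck-at-1, n4 stuck-at-1, n5 stuck-at-1}.
Test 2 (in0=1, in1=0, in2=0, in3=1): fault-free n0=0, n1=0, n2=0, n3=0, n4=0, n5=0 → 0; observed 0. Eliminates n0 stuck-at-1, n3 stuck-at-1, n4 stuck-at-1, n5 stuck-at-1.
Only n1 stuck-at-1 is consistent with every test.

n1 stuck-at-1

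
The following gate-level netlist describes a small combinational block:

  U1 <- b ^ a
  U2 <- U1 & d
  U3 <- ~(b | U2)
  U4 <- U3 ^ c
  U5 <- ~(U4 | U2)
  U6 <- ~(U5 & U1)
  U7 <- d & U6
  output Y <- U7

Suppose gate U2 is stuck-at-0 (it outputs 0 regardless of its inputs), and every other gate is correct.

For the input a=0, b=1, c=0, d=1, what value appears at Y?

Propagate with U2 forced: U1=1, U2=0 [stuck-at-0], U3=0, U4=0, U5=1, U6=0, U7=0.
So Y = 0. (Without the fault it would be 1.)

0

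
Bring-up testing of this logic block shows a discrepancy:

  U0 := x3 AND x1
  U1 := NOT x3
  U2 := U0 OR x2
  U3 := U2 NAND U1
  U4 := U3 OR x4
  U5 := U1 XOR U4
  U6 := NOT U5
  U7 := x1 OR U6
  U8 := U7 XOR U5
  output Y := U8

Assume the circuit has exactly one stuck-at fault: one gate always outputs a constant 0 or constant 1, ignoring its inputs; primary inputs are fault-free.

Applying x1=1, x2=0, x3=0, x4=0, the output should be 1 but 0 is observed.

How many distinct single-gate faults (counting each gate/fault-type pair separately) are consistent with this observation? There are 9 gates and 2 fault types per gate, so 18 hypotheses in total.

Fault-free: U0=0, U1=1, U2=0, U3=1, U4=1, U5=0, U6=1, U7=1, U8=1 → 1. Observed 0.
  U0: stuck-at-1 ✓; others ✗
  U1: stuck-at-0 ✓; others ✗
  U2: stuck-at-1 ✓; others ✗
  U3: stuck-at-0 ✓; others ✗
  U4: stuck-at-0 ✓; others ✗
  U5: stuck-at-1 ✓; others ✗
  U6: none of the 2 fault types match ✗
  U7: stuck-at-0 ✓; others ✗
  U8: stuck-at-0 ✓; others ✗
Consistent faults: {U0 stuck-at-1, U1 stuck-at-0, U2 stuck-at-1, U3 stuck-at-0, U4 stuck-at-0, U5 stuck-at-1, U7 stuck-at-0, U8 stuck-at-0} — 8 in all.

8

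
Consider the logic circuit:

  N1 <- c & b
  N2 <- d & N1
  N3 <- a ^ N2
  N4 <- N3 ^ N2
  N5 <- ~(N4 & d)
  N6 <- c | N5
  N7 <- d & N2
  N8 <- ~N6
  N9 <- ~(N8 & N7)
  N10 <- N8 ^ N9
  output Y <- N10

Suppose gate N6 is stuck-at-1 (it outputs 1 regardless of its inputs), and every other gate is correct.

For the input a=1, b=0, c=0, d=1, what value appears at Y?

Propagate with N6 forced: N1=0, N2=0, N3=1, N4=1, N5=0, N6=1 [stuck-at-1], N7=0, N8=0, N9=1, N10=1.
So Y = 1. (Without the fault it would be 0.)

1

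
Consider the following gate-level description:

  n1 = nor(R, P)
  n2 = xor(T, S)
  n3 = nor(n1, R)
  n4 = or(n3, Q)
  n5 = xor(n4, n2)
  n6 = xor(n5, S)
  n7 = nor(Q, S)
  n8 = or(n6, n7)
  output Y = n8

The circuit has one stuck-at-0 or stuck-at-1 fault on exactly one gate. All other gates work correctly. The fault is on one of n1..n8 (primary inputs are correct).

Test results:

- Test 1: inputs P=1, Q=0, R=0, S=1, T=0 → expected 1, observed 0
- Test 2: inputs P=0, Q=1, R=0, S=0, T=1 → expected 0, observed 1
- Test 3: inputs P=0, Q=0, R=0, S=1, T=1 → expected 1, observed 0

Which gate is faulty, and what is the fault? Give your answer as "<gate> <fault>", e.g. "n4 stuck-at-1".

Fault-free values for test 1 (P=1, Q=0, R=0, S=1, T=0): n1=0, n2=1, n3=1, n4=1, n5=0, n6=1, n7=0, n8=1, giving Y=1. Observed 0.
Test 1: faults giving observed 0 are {n1 stuck-at-1, n2 stuck-at-0, n3 stuck-at-0, n4 stuck-at-0, n5 stuck-at-1, n6 stuck-at-0, n8 stuck-at-0}.
Test 2 (P=0, Q=1, R=0, S=0, T=1): fault-free n1=1, n2=1, n3=0, n4=1, n5=0, n6=0, n7=0, n8=0 → 0; observed 1. Eliminates n1 stuck-at-1, n3 stuck-at-0, n6 stuck-at-0, n8 stuck-at-0.
Test 3 (P=0, Q=0, R=0, S=1, T=1): fault-free n1=1, n2=0, n3=0, n4=0, n5=0, n6=1, n7=0, n8=1 → 1; observed 0. Eliminates n2 stuck-at-0, n4 stuck-at-0.
Only n5 stuck-at-1 is consistent with every test.

n5 stuck-at-1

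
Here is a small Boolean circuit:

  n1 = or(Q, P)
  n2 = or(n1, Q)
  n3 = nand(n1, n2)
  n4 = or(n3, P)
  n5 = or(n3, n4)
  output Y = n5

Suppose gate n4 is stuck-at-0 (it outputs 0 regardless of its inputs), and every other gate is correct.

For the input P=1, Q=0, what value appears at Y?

0

Propagate with n4 forced: n1=1, n2=1, n3=0, n4=0 [stuck-at-0], n5=0.
So Y = 0. (Without the fault it would be 1.)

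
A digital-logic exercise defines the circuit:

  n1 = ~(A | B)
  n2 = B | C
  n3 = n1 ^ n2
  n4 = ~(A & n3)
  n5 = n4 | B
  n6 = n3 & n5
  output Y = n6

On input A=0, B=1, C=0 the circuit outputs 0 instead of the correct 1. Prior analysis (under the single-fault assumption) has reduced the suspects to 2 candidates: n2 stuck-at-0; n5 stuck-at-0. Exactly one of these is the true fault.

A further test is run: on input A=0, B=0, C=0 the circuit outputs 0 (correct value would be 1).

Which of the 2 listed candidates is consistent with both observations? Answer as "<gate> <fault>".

Evaluate each candidate on input A=0, B=0, C=0:
  n2 stuck-at-0: n1=1, n2=0 [stuck-at-0], n3=1, n4=1, n5=1, n6=1 → 1 — eliminated
  n5 stuck-at-0: n1=1, n2=0, n3=1, n4=1, n5=0 [stuck-at-0], n6=0 → 0 — matches
Only n5 stuck-at-0 reproduces the observed 0.

n5 stuck-at-0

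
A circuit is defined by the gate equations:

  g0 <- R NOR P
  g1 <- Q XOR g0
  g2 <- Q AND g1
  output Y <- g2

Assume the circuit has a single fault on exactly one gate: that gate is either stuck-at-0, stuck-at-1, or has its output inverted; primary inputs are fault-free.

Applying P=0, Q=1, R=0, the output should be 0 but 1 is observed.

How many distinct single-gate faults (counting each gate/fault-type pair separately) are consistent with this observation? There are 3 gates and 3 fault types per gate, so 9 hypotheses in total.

6

Fault-free: g0=1, g1=0, g2=0 → 0. Observed 1.
  g0 stuck-at-0: output 1 ✓
  g0 stuck-at-1: output 0 ✗
  g0 inverted output: output 1 ✓
  g1 stuck-at-0: output 0 ✗
  g1 stuck-at-1: output 1 ✓
  g1 inverted output: output 1 ✓
  g2 stuck-at-0: output 0 ✗
  g2 stuck-at-1: output 1 ✓
  g2 inverted output: output 1 ✓
Consistent faults: {g0 stuck-at-0, g0 inverted output, g1 stuck-at-1, g1 inverted output, g2 stuck-at-1, g2 inverted output} — 6 in all.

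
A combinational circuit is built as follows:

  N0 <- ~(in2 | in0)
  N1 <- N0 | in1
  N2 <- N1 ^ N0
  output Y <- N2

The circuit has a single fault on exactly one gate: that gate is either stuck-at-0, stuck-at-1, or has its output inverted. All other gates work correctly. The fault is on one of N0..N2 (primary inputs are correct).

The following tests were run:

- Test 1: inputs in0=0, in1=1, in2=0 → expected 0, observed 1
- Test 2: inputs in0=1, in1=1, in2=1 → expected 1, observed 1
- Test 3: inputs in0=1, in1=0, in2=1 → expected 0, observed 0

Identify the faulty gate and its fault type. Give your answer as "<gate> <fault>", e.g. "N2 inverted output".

N0 stuck-at-0

Fault-free values for test 1 (in0=0, in1=1, in2=0): N0=1, N1=1, N2=0, giving Y=0. Observed 1.
Test 1: faults giving observed 1 are {N0 stuck-at-0, N0 inverted output, N1 stuck-at-0, N1 inverted output, N2 stuck-at-1, N2 inverted output}.
Test 2 (in0=1, in1=1, in2=1): fault-free N0=0, N1=1, N2=1 → 1; observed 1. Eliminates N0 inverted output, N1 stuck-at-0, N1 inverted output, N2 inverted output.
Test 3 (in0=1, in1=0, in2=1): fault-free N0=0, N1=0, N2=0 → 0; observed 0. Eliminates N2 stuck-at-1.
Only N0 stuck-at-0 is consistent with every test.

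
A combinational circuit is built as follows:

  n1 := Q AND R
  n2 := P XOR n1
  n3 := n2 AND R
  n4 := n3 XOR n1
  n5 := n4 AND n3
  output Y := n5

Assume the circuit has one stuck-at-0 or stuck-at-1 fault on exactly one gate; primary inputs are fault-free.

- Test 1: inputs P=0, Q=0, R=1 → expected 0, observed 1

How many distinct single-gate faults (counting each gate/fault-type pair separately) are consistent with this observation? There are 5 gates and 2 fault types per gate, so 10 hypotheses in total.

3

Fault-free: n1=0, n2=0, n3=0, n4=0, n5=0 → 0. Observed 1.
  n1 stuck-at-0: output 0 ✗
  n1 stuck-at-1: output 0 ✗
  n2 stuck-at-0: output 0 ✗
  n2 stuck-at-1: output 1 ✓
  n3 stuck-at-0: output 0 ✗
  n3 stuck-at-1: output 1 ✓
  n4 stuck-at-0: output 0 ✗
  n4 stuck-at-1: output 0 ✗
  n5 stuck-at-0: output 0 ✗
  n5 stuck-at-1: output 1 ✓
Consistent faults: {n2 stuck-at-1, n3 stuck-at-1, n5 stuck-at-1} — 3 in all.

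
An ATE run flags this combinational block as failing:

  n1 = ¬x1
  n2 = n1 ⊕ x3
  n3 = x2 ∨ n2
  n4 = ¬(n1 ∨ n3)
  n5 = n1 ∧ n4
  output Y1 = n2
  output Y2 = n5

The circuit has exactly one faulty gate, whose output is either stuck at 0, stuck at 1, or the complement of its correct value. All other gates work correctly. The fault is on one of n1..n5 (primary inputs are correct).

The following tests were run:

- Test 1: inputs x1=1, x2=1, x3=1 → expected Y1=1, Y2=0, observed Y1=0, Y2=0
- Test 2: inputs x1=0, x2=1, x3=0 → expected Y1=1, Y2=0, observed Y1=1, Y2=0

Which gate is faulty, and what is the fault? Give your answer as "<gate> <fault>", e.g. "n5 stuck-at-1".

Fault-free values for test 1 (x1=1, x2=1, x3=1): n1=0, n2=1, n3=1, n4=0, n5=0, giving Y1=1, Y2=0. Observed Y1=0, Y2=0.
Test 1: faults giving observed Y1=0, Y2=0 are {n1 stuck-at-1, n1 inverted output, n2 stuck-at-0, n2 inverted output}.
Test 2 (x1=0, x2=1, x3=0): fault-free n1=1, n2=1, n3=1, n4=0, n5=0 → Y1=1, Y2=0; observed Y1=1, Y2=0. Eliminates n1 inverted output, n2 stuck-at-0, n2 inverted output.
Only n1 stuck-at-1 is consistent with every test.

n1 stuck-at-1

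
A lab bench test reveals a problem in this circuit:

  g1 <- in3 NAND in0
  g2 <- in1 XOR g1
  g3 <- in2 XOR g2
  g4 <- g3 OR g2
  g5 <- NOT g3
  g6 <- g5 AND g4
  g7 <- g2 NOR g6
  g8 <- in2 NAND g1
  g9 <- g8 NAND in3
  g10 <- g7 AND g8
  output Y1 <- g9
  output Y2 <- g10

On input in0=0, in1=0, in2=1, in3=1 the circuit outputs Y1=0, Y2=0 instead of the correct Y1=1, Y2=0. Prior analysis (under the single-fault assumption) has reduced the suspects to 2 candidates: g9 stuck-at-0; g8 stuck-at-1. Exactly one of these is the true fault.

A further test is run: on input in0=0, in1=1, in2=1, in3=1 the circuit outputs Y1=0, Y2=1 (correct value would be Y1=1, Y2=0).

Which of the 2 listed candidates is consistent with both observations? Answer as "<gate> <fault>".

Evaluate each candidate on input in0=0, in1=1, in2=1, in3=1:
  g9 stuck-at-0: g1=1, g2=0, g3=1, g4=1, g5=0, g6=0, g7=1, g8=0, g9=0 [stuck-at-0], g10=0 → Y1=0, Y2=0 — eliminated
  g8 stuck-at-1: g1=1, g2=0, g3=1, g4=1, g5=0, g6=0, g7=1, g8=1 [stuck-at-1], g9=0, g10=1 → Y1=0, Y2=1 — matches
Only g8 stuck-at-1 reproduces the observed Y1=0, Y2=1.

g8 stuck-at-1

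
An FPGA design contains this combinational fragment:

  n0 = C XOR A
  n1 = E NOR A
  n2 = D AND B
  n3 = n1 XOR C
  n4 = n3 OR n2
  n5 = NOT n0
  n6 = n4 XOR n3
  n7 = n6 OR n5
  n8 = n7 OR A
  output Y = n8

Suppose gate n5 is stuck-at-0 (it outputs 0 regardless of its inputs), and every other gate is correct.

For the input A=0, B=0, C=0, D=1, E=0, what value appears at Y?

Propagate with n5 forced: n0=0, n1=1, n2=0, n3=1, n4=1, n5=0 [stuck-at-0], n6=0, n7=0, n8=0.
So Y = 0. (Without the fault it would be 1.)

0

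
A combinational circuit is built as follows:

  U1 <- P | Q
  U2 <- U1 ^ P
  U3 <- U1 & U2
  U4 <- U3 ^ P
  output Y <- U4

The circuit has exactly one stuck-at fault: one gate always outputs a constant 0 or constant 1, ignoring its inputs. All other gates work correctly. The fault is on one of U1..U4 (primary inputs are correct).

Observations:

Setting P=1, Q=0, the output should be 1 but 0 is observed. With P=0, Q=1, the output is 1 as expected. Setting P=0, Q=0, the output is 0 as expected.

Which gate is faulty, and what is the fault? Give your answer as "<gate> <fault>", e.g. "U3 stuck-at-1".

Fault-free values for test 1 (P=1, Q=0): U1=1, U2=0, U3=0, U4=1, giving Y=1. Observed 0.
Test 1: faults giving observed 0 are {U2 stuck-at-1, U3 stuck-at-1, U4 stuck-at-0}.
Test 2 (P=0, Q=1): fault-free U1=1, U2=1, U3=1, U4=1 → 1; observed 1. Eliminates U4 stuck-at-0.
Test 3 (P=0, Q=0): fault-free U1=0, U2=0, U3=0, U4=0 → 0; observed 0. Eliminates U3 stuck-at-1.
Only U2 stuck-at-1 is consistent with every test.

U2 stuck-at-1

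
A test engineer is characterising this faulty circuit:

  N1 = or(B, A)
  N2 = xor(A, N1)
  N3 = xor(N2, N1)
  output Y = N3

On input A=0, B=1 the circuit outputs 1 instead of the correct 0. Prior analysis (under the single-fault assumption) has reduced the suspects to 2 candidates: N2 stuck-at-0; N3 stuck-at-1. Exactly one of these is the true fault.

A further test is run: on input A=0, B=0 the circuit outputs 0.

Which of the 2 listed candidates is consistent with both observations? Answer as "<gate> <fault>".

N2 stuck-at-0

Evaluate each candidate on input A=0, B=0:
  N2 stuck-at-0: N1=0, N2=0 [stuck-at-0], N3=0 → 0 — matches
  N3 stuck-at-1: N1=0, N2=0, N3=1 [stuck-at-1] → 1 — eliminated
Only N2 stuck-at-0 reproduces the observed 0.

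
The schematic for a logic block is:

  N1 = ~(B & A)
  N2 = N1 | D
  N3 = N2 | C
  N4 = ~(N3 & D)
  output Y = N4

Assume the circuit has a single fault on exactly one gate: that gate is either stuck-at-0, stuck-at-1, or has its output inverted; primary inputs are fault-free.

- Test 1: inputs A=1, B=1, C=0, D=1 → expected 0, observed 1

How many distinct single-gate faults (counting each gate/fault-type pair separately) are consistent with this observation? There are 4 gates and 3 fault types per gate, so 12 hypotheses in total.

Fault-free: N1=0, N2=1, N3=1, N4=0 → 0. Observed 1.
  N1 stuck-at-0: output 0 ✗
  N1 stuck-at-1: output 0 ✗
  N1 inverted output: output 0 ✗
  N2 stuck-at-0: output 1 ✓
  N2 stuck-at-1: output 0 ✗
  N2 inverted output: output 1 ✓
  N3 stuck-at-0: output 1 ✓
  N3 stuck-at-1: output 0 ✗
  N3 inverted output: output 1 ✓
  N4 stuck-at-0: output 0 ✗
  N4 stuck-at-1: output 1 ✓
  N4 inverted output: output 1 ✓
Consistent faults: {N2 stuck-at-0, N2 inverted output, N3 stuck-at-0, N3 inverted output, N4 stuck-at-1, N4 inverted output} — 6 in all.

6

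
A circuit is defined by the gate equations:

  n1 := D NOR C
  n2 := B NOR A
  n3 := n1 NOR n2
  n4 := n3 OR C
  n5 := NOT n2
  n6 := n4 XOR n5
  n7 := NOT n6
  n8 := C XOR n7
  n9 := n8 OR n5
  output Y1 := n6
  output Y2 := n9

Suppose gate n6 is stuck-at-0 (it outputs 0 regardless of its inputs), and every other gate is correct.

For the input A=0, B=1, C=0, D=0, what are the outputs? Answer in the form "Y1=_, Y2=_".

Propagate with n6 forced: n1=1, n2=0, n3=0, n4=0, n5=1, n6=0 [stuck-at-0], n7=1, n8=1, n9=1.
So the outputs are Y1=0, Y2=1. (Without the fault they would be Y1=1, Y2=1.)

Y1=0, Y2=1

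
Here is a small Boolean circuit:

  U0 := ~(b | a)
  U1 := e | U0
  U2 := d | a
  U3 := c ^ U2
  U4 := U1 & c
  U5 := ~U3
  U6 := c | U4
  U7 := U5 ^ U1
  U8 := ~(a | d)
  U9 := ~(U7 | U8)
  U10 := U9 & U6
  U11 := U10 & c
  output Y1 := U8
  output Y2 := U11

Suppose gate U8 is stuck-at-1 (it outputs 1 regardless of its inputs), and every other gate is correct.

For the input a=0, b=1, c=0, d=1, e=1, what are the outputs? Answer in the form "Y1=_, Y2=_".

Propagate with U8 forced: U0=0, U1=1, U2=1, U3=1, U4=0, U5=0, U6=0, U7=1, U8=1 [stuck-at-1], U9=0, U10=0, U11=0.
So the outputs are Y1=1, Y2=0. (Without the fault they would be Y1=0, Y2=0.)

Y1=1, Y2=0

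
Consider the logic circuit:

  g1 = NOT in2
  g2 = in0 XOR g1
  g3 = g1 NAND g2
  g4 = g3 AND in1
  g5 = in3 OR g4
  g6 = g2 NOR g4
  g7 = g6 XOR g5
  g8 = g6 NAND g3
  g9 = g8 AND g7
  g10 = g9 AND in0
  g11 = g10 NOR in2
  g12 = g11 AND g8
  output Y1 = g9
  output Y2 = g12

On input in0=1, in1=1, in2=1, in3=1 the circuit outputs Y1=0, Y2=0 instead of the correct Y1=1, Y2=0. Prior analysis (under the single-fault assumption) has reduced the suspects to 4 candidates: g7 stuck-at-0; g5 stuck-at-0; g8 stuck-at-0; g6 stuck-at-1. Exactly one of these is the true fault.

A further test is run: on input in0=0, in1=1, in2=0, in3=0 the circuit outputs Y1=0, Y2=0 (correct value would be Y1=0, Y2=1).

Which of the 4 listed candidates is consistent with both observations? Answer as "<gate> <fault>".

g8 stuck-at-0

Evaluate each candidate on input in0=0, in1=1, in2=0, in3=0:
  g7 stuck-at-0: g1=1, g2=1, g3=0, g4=0, g5=0, g6=0, g7=0 [stuck-at-0], g8=1, g9=0, g10=0, g11=1, g12=1 → Y1=0, Y2=1 — eliminated
  g5 stuck-at-0: g1=1, g2=1, g3=0, g4=0, g5=0 [stuck-at-0], g6=0, g7=0, g8=1, g9=0, g10=0, g11=1, g12=1 → Y1=0, Y2=1 — eliminated
  g8 stuck-at-0: g1=1, g2=1, g3=0, g4=0, g5=0, g6=0, g7=0, g8=0 [stuck-at-0], g9=0, g10=0, g11=1, g12=0 → Y1=0, Y2=0 — matches
  g6 stuck-at-1: g1=1, g2=1, g3=0, g4=0, g5=0, g6=1 [stuck-at-1], g7=1, g8=1, g9=1, g10=0, g11=1, g12=1 → Y1=1, Y2=1 — eliminated
Only g8 stuck-at-0 reproduces the observed Y1=0, Y2=0.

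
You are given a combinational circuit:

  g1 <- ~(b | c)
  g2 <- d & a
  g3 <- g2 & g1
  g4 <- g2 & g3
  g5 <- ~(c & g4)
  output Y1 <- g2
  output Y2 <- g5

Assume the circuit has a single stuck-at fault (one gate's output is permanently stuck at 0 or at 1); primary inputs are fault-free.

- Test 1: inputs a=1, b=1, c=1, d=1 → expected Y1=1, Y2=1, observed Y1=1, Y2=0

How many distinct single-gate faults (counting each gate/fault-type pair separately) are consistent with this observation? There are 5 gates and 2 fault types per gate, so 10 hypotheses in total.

Fault-free: g1=0, g2=1, g3=0, g4=0, g5=1 → Y1=1, Y2=1. Observed Y1=1, Y2=0.
  g1 stuck-at-0: output Y1=1, Y2=1 ✗
  g1 stuck-at-1: output Y1=1, Y2=0 ✓
  g2 stuck-at-0: output Y1=0, Y2=1 ✗
  g2 stuck-at-1: output Y1=1, Y2=1 ✗
  g3 stuck-at-0: output Y1=1, Y2=1 ✗
  g3 stuck-at-1: output Y1=1, Y2=0 ✓
  g4 stuck-at-0: output Y1=1, Y2=1 ✗
  g4 stuck-at-1: output Y1=1, Y2=0 ✓
  g5 stuck-at-0: output Y1=1, Y2=0 ✓
  g5 stuck-at-1: output Y1=1, Y2=1 ✗
Consistent faults: {g1 stuck-at-1, g3 stuck-at-1, g4 stuck-at-1, g5 stuck-at-0} — 4 in all.

4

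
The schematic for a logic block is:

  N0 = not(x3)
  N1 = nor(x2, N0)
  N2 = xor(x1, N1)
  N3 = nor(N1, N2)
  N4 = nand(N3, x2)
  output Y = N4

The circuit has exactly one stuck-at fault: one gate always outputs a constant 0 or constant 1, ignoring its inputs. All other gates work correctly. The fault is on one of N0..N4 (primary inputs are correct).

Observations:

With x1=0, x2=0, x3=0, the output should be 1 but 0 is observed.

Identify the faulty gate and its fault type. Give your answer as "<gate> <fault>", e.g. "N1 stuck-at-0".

Fault-free values for test 1 (x1=0, x2=0, x3=0): N0=1, N1=0, N2=0, N3=1, N4=1, giving Y=1. Observed 0.
Test 1: faults giving observed 0 are {N4 stuck-at-0}.
Only N4 stuck-at-0 is consistent with every test.

N4 stuck-at-0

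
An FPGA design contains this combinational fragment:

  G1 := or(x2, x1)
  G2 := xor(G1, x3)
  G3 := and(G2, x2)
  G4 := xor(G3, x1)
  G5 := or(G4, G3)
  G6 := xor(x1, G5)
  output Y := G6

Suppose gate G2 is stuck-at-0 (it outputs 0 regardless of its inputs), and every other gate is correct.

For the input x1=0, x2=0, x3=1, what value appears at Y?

0

Propagate with G2 forced: G1=0, G2=0 [stuck-at-0], G3=0, G4=0, G5=0, G6=0.
So Y = 0. (Same as the fault-free value — the fault is masked on this input.)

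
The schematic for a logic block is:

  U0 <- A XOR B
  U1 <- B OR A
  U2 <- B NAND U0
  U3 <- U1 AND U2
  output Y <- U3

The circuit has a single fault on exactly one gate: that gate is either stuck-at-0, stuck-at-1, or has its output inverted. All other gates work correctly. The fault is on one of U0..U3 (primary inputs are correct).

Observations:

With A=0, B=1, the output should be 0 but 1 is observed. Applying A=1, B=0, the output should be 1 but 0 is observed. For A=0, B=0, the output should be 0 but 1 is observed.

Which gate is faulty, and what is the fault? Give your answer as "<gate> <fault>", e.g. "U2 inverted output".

Fault-free values for test 1 (A=0, B=1): U0=1, U1=1, U2=0, U3=0, giving Y=0. Observed 1.
Test 1: faults giving observed 1 are {U0 stuck-at-0, U0 inverted output, U2 stuck-at-1, U2 inverted output, U3 stuck-at-1, U3 inverted output}.
Test 2 (A=1, B=0): fault-free U0=1, U1=1, U2=1, U3=1 → 1; observed 0. Eliminates U0 stuck-at-0, U0 inverted output, U2 stuck-at-1, U3 stuck-at-1.
Test 3 (A=0, B=0): fault-free U0=0, U1=0, U2=1, U3=0 → 0; observed 1. Eliminates U2 inverted output.
Only U3 inverted output is consistent with every test.

U3 inverted output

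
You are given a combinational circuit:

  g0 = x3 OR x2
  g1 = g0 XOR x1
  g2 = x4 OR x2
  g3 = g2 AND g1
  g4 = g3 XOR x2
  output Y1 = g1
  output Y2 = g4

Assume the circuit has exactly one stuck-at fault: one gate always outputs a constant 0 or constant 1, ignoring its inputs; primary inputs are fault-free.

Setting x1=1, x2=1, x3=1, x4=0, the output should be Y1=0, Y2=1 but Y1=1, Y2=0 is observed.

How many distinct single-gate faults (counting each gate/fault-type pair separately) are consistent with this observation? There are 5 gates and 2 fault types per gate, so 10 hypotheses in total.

Fault-free: g0=1, g1=0, g2=1, g3=0, g4=1 → Y1=0, Y2=1. Observed Y1=1, Y2=0.
  g0 stuck-at-0: output Y1=1, Y2=0 ✓
  g0 stuck-at-1: output Y1=0, Y2=1 ✗
  g1 stuck-at-0: output Y1=0, Y2=1 ✗
  g1 stuck-at-1: output Y1=1, Y2=0 ✓
  g2 stuck-at-0: output Y1=0, Y2=1 ✗
  g2 stuck-at-1: output Y1=0, Y2=1 ✗
  g3 stuck-at-0: output Y1=0, Y2=1 ✗
  g3 stuck-at-1: output Y1=0, Y2=0 ✗
  g4 stuck-at-0: output Y1=0, Y2=0 ✗
  g4 stuck-at-1: output Y1=0, Y2=1 ✗
Consistent faults: {g0 stuck-at-0, g1 stuck-at-1} — 2 in all.

2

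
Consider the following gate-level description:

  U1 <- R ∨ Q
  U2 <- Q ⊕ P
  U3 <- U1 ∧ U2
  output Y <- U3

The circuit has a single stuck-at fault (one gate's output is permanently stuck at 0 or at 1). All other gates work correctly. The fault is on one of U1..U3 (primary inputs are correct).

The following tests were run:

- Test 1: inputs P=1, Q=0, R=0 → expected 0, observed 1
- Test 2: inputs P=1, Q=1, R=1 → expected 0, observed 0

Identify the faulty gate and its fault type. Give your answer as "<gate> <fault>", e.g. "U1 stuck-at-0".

U1 stuck-at-1

Fault-free values for test 1 (P=1, Q=0, R=0): U1=0, U2=1, U3=0, giving Y=0. Observed 1.
Test 1: faults giving observed 1 are {U1 stuck-at-1, U3 stuck-at-1}.
Test 2 (P=1, Q=1, R=1): fault-free U1=1, U2=0, U3=0 → 0; observed 0. Eliminates U3 stuck-at-1.
Only U1 stuck-at-1 is consistent with every test.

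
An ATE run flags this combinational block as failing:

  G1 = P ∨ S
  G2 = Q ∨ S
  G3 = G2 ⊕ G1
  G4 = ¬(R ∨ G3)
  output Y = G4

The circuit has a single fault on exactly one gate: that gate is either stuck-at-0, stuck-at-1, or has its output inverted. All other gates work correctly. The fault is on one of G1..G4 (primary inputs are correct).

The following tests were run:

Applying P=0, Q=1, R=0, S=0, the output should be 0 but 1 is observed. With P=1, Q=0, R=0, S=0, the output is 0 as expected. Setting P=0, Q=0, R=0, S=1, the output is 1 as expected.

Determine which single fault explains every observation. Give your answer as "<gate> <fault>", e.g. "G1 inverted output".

Fault-free values for test 1 (P=0, Q=1, R=0, S=0): G1=0, G2=1, G3=1, G4=0, giving Y=0. Observed 1.
Test 1: faults giving observed 1 are {G1 stuck-at-1, G1 inverted output, G2 stuck-at-0, G2 inverted output, G3 stuck-at-0, G3 inverted output, G4 stuck-at-1, G4 inverted output}.
Test 2 (P=1, Q=0, R=0, S=0): fault-free G1=1, G2=0, G3=1, G4=0 → 0; observed 0. Eliminates G1 inverted output, G2 inverted output, G3 stuck-at-0, G3 inverted output, G4 stuck-at-1, G4 inverted output.
Test 3 (P=0, Q=0, R=0, S=1): fault-free G1=1, G2=1, G3=0, G4=1 → 1; observed 1. Eliminates G2 stuck-at-0.
Only G1 stuck-at-1 is consistent with every test.

G1 stuck-at-1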